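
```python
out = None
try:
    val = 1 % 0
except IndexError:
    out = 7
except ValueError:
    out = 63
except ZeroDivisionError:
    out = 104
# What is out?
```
104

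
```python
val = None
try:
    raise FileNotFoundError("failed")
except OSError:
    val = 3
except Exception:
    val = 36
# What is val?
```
3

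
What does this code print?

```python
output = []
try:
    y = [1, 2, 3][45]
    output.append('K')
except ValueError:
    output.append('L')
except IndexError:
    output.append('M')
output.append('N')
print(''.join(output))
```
MN

IndexError is caught by its specific handler, not ValueError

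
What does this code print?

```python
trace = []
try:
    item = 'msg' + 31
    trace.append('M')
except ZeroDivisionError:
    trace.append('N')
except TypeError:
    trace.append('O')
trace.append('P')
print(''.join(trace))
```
OP

TypeError is caught by its specific handler, not ZeroDivisionError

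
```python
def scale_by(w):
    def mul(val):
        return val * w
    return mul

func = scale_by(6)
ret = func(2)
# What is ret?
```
12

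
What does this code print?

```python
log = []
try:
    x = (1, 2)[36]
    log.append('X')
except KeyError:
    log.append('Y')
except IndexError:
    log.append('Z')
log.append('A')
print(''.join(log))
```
ZA

IndexError is caught by its specific handler, not KeyError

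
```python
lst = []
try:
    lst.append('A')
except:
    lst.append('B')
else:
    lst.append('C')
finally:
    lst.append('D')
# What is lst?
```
['A', 'C', 'D']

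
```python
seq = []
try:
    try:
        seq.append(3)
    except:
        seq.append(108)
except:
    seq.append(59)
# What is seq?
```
[3]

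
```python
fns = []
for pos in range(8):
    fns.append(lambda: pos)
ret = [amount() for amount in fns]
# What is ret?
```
[7, 7, 7, 7, 7, 7, 7, 7]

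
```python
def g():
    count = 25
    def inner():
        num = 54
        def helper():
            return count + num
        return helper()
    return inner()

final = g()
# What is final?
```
79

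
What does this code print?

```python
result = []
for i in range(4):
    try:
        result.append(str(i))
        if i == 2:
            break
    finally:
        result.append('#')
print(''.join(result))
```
0#1#2#

finally runs even when breaking out of loop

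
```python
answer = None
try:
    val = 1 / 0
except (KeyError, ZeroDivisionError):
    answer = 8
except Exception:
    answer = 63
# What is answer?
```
8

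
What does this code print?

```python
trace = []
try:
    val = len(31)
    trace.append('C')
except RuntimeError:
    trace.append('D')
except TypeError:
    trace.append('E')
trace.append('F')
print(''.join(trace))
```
EF

TypeError is caught by its specific handler, not RuntimeError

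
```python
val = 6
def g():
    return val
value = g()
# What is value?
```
6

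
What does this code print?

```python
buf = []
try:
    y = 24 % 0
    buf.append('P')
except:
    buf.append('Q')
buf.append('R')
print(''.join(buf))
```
QR

Exception raised in try, caught by bare except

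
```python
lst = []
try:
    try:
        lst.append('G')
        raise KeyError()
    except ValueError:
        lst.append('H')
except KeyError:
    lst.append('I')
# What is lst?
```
['G', 'I']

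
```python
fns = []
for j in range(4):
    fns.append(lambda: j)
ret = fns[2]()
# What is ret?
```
3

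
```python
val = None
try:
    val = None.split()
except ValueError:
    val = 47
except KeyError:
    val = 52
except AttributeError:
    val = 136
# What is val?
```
136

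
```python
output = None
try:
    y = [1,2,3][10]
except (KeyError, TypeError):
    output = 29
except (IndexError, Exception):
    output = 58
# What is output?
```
58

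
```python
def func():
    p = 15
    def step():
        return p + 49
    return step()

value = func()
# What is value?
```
64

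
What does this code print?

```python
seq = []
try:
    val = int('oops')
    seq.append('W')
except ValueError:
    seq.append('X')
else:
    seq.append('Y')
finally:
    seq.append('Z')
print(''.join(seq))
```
XZ

Exception: except runs, else skipped, finally runs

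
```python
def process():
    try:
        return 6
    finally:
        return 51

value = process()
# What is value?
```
51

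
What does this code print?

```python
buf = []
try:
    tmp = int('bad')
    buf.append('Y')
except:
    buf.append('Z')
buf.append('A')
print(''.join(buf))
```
ZA

Exception raised in try, caught by bare except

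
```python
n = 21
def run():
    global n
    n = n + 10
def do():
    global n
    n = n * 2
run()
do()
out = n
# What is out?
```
62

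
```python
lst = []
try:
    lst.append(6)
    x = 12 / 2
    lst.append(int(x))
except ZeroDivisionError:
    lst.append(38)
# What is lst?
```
[6, 6]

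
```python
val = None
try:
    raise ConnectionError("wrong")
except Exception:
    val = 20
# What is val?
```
20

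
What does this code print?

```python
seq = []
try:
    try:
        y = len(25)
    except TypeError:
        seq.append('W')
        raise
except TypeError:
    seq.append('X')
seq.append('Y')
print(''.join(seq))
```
WXY

raise without argument re-raises current exception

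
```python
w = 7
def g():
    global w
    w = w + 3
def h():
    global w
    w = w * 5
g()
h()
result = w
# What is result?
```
50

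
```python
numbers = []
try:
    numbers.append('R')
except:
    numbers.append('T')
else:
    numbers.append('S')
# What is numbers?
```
['R', 'S']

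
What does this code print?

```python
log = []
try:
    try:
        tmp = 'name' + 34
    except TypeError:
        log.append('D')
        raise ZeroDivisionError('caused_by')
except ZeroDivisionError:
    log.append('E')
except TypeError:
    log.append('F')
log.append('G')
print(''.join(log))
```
DEG

ZeroDivisionError raised and caught, original TypeError not re-raised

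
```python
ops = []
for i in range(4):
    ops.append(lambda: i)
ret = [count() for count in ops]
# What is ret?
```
[3, 3, 3, 3]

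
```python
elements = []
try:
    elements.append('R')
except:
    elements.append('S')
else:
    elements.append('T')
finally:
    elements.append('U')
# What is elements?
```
['R', 'T', 'U']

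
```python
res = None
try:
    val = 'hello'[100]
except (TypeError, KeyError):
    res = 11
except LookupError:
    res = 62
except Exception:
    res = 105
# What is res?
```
62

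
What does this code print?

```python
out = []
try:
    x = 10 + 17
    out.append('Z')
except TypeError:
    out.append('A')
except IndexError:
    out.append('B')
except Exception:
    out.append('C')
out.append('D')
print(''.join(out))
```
ZD

No exception, try block completes normally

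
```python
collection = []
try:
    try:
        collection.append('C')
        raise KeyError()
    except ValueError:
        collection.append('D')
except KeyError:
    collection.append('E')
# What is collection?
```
['C', 'E']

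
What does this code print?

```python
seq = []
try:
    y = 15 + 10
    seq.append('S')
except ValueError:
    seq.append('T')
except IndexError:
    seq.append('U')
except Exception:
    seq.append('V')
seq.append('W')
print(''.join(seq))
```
SW

No exception, try block completes normally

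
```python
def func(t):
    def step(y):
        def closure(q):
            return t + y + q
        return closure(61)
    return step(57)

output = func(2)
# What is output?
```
120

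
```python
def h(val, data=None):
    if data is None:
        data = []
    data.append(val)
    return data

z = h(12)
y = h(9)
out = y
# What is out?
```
[9]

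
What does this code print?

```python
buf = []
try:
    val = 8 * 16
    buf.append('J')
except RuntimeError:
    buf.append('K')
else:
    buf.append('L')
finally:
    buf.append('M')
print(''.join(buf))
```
JLM

else runs before finally when no exception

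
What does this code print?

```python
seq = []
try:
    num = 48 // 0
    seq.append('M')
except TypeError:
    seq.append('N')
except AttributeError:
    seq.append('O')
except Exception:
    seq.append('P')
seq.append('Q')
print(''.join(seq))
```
PQ

ZeroDivisionError not specifically caught, falls to Exception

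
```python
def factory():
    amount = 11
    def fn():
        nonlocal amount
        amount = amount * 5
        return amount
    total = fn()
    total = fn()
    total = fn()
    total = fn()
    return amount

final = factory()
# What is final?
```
6875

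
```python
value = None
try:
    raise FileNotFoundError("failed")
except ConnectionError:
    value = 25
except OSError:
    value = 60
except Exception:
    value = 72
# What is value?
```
60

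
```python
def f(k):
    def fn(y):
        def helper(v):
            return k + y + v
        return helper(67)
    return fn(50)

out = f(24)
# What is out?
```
141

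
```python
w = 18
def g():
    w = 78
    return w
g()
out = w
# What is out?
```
18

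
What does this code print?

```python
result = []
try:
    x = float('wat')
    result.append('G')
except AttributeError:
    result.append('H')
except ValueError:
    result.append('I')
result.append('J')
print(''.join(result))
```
IJ

ValueError is caught by its specific handler, not AttributeError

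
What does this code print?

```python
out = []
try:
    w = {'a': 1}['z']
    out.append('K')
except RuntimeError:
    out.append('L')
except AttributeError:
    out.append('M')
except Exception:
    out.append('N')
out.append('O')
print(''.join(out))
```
NO

KeyError not specifically caught, falls to Exception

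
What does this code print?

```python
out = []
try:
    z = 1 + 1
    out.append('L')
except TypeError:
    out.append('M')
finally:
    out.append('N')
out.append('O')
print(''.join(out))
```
LNO

finally runs after normal execution too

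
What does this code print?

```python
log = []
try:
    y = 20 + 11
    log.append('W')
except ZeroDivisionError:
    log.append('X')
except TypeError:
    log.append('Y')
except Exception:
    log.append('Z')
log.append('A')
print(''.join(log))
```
WA

No exception, try block completes normally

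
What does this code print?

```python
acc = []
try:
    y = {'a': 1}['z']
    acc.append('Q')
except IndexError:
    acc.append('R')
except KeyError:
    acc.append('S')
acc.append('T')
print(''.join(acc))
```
ST

KeyError is caught by its specific handler, not IndexError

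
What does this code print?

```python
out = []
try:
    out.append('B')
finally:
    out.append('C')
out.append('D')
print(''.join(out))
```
BCD

try/finally without except, no exception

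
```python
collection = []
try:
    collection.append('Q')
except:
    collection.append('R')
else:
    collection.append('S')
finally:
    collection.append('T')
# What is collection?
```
['Q', 'S', 'T']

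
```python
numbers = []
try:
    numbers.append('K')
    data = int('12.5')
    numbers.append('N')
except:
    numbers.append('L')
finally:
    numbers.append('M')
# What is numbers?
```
['K', 'L', 'M']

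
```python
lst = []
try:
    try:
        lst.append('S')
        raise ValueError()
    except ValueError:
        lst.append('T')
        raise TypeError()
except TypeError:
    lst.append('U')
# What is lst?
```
['S', 'T', 'U']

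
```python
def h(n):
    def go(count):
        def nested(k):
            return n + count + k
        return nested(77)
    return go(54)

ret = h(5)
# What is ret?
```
136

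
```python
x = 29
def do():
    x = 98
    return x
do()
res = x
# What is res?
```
29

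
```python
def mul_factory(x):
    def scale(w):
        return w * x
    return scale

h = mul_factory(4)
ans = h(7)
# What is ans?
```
28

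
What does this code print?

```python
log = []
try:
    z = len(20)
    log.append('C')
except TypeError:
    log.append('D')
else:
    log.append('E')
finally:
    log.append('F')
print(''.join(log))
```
DF

Exception: except runs, else skipped, finally runs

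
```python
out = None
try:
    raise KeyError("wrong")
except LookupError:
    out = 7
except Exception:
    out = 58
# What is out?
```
7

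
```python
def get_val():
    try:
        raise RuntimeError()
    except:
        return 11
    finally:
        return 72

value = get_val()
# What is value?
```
72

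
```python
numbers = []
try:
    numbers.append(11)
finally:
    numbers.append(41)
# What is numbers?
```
[11, 41]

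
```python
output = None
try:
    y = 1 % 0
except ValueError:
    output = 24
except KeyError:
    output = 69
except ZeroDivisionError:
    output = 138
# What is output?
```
138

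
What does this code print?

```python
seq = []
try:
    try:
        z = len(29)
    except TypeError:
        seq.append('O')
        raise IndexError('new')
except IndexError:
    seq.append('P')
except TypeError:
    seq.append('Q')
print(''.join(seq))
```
OP

New IndexError raised, caught by outer IndexError handler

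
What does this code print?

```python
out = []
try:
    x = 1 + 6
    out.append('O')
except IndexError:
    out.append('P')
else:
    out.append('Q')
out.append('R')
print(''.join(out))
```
OQR

else block runs when no exception occurs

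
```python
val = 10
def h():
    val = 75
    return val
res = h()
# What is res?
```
75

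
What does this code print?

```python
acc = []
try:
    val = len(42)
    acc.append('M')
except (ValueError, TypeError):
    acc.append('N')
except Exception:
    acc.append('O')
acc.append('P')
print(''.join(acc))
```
NP

TypeError matches tuple containing it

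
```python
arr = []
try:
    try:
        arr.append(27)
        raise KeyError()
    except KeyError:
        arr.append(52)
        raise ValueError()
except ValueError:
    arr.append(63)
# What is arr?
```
[27, 52, 63]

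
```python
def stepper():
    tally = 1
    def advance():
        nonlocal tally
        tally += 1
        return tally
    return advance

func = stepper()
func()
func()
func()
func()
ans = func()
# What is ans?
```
6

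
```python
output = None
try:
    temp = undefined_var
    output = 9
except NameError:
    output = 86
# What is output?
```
86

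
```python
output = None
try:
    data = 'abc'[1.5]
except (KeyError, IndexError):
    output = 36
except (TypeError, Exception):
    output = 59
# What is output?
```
59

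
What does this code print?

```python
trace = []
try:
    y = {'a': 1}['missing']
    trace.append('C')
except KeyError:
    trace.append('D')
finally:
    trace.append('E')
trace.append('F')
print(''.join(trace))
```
DEF

finally always runs, even after exception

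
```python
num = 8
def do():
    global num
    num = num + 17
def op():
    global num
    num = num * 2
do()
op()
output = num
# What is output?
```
50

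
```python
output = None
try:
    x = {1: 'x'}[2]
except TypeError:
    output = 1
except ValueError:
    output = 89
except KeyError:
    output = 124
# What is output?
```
124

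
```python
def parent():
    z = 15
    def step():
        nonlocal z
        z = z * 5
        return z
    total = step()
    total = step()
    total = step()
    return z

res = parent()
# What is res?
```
1875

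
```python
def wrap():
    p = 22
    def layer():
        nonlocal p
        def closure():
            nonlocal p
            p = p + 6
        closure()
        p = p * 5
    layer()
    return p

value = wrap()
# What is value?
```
140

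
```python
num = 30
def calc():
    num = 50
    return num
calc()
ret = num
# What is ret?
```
30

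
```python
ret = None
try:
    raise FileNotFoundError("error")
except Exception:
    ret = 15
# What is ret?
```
15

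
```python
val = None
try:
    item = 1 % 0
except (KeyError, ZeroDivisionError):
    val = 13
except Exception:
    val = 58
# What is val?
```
13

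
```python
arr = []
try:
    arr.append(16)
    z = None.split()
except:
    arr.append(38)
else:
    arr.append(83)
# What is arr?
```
[16, 38]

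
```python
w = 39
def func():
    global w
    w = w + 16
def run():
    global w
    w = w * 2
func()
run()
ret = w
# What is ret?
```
110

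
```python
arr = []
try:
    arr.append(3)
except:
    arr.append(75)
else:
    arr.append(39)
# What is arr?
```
[3, 39]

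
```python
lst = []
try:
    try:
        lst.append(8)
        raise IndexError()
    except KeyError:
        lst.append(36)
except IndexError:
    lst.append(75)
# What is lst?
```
[8, 75]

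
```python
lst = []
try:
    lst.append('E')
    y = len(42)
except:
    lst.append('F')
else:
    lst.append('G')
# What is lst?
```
['E', 'F']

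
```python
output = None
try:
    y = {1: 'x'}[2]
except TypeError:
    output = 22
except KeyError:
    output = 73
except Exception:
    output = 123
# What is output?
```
73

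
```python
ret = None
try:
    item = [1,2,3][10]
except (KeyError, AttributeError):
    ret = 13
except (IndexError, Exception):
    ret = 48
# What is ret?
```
48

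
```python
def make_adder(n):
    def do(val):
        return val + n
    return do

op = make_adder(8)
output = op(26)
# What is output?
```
34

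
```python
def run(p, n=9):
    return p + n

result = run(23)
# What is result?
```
32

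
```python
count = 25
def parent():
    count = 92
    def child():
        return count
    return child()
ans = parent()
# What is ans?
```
92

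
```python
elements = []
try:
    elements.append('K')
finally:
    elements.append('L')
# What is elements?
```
['K', 'L']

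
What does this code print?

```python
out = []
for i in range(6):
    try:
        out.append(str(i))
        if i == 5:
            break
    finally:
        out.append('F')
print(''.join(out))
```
0F1F2F3F4F5F

finally runs even when breaking out of loop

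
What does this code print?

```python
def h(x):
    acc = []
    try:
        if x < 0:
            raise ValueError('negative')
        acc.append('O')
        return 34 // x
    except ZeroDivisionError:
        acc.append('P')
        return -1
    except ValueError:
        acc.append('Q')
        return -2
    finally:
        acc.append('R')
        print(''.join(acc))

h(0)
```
OPR

x=0 causes ZeroDivisionError, caught, finally prints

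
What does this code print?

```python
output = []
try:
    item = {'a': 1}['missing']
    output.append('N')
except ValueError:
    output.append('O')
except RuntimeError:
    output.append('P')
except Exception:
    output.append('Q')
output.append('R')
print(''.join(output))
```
QR

KeyError not specifically caught, falls to Exception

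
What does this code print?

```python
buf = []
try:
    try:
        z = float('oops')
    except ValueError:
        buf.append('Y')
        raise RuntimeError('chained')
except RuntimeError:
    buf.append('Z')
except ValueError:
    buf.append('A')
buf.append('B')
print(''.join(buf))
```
YZB

RuntimeError raised and caught, original ValueError not re-raised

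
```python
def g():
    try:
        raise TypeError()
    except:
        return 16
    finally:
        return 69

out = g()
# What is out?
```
69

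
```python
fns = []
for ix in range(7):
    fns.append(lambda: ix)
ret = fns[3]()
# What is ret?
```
6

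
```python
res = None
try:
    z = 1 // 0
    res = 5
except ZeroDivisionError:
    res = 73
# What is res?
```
73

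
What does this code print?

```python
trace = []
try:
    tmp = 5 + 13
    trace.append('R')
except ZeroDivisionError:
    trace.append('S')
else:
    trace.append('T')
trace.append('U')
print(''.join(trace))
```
RTU

else block runs when no exception occurs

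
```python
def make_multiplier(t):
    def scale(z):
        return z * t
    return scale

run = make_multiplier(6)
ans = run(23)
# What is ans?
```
138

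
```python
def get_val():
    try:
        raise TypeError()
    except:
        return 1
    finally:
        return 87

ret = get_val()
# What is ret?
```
87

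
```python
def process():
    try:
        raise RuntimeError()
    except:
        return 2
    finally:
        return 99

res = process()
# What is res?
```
99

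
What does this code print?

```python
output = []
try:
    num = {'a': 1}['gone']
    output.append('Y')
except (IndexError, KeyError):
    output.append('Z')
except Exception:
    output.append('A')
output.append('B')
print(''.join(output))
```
ZB

KeyError matches tuple containing it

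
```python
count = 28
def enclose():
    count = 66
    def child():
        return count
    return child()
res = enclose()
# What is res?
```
66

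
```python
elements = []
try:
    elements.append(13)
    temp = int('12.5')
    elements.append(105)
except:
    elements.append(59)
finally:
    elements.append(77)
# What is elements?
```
[13, 59, 77]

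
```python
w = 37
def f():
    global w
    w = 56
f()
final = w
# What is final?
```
56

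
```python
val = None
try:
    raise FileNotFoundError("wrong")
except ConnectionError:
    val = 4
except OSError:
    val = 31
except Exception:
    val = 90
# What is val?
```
31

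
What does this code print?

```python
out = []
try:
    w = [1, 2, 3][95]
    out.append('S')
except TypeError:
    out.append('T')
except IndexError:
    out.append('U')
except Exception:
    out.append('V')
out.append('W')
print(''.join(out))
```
UW

IndexError matches before generic Exception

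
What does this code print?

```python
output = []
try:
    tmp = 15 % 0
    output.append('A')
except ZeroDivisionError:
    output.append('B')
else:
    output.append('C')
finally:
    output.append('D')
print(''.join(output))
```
BD

Exception: except runs, else skipped, finally runs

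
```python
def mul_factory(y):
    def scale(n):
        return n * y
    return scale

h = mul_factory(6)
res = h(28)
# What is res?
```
168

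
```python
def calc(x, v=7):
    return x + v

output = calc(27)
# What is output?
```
34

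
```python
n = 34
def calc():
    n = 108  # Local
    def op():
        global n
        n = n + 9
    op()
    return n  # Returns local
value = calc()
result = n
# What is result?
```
43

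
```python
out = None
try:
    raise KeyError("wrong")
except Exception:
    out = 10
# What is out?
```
10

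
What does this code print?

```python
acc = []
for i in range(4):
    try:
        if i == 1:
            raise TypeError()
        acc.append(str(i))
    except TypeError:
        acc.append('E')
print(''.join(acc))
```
0E23

Exception on i=1 caught, loop continues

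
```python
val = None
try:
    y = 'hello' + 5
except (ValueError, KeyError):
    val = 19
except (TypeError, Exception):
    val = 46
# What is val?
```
46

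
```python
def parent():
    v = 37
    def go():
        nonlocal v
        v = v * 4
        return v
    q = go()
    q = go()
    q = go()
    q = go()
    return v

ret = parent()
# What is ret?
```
9472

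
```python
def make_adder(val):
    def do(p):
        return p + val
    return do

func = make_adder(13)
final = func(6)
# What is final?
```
19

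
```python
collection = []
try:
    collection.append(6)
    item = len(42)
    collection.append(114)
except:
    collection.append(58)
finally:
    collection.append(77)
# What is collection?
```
[6, 58, 77]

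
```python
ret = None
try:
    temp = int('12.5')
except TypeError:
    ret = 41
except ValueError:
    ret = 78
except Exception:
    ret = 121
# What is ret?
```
78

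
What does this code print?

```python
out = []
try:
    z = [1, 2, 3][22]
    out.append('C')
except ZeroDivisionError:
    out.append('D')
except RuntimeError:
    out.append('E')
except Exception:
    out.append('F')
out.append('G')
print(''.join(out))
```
FG

IndexError not specifically caught, falls to Exception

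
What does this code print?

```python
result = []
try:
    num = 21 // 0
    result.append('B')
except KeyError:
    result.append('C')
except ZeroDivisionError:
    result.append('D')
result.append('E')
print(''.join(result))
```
DE

ZeroDivisionError is caught by its specific handler, not KeyError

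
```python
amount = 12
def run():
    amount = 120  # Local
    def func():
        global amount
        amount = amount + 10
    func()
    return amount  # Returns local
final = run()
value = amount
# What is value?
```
22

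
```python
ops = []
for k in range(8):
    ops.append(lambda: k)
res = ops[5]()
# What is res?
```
7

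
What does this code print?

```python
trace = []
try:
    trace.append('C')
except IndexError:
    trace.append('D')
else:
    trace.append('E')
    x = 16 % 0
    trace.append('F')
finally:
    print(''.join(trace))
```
CE

Try succeeds, else appends 'E', ZeroDivisionError in else is uncaught, finally prints before exception propagates ('F' never appended)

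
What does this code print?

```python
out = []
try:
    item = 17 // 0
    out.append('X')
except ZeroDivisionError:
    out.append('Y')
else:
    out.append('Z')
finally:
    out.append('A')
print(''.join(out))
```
YA

Exception: except runs, else skipped, finally runs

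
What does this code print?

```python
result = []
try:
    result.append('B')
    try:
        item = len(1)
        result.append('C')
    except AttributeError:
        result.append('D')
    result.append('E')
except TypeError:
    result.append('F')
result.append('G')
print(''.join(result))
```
BFG

Inner handler doesn't match, propagates to outer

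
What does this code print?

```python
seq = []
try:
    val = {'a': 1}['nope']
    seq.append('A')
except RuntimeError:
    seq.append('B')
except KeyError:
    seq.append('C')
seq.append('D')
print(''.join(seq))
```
CD

KeyError is caught by its specific handler, not RuntimeError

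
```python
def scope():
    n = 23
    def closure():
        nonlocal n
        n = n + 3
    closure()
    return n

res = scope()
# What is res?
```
26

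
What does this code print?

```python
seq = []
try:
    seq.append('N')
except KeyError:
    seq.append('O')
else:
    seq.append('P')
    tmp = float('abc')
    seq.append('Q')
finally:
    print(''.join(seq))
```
NP

Try succeeds, else appends 'P', ValueError in else is uncaught, finally prints before exception propagates ('Q' never appended)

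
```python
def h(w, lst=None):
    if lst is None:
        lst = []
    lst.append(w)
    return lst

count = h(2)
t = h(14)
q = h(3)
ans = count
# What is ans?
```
[2]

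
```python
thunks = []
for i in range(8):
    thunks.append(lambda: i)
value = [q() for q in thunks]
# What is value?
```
[7, 7, 7, 7, 7, 7, 7, 7]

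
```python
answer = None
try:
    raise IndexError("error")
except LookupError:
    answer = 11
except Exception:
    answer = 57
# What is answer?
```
11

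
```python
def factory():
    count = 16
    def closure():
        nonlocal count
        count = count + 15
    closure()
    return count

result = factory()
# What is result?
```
31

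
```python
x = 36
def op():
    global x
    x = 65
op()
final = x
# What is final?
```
65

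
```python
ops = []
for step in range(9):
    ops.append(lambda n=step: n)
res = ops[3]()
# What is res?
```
3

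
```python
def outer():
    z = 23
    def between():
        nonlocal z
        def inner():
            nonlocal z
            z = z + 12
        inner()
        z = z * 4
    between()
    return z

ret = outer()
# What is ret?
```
140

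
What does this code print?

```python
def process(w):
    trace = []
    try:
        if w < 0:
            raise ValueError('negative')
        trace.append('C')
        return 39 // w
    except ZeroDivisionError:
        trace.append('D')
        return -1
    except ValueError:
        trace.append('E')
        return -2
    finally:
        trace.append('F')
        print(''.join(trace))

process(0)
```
CDF

w=0 causes ZeroDivisionError, caught, finally prints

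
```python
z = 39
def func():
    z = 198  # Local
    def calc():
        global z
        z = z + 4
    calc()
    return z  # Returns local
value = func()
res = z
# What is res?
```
43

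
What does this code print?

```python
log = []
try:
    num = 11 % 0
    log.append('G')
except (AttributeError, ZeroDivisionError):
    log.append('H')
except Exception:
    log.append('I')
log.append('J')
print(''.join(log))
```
HJ

ZeroDivisionError matches tuple containing it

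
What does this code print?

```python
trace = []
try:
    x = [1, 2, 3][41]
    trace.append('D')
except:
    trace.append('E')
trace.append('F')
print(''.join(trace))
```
EF

Exception raised in try, caught by bare except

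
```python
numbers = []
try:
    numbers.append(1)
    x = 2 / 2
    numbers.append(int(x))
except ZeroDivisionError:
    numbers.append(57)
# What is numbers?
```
[1, 1]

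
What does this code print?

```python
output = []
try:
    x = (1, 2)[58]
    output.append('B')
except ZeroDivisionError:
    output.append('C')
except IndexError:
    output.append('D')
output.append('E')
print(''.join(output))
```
DE

IndexError is caught by its specific handler, not ZeroDivisionError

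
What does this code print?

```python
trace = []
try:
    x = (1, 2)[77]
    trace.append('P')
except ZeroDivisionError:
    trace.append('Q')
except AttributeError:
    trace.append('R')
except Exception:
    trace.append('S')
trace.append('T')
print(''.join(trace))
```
ST

IndexError not specifically caught, falls to Exception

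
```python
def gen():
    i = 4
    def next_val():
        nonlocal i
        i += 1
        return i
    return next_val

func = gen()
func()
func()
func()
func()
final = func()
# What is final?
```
9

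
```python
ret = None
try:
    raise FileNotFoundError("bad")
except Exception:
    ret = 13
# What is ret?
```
13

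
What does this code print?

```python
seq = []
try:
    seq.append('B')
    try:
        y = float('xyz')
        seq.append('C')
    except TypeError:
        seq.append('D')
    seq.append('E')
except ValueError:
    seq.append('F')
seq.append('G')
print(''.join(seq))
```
BFG

Inner handler doesn't match, propagates to outer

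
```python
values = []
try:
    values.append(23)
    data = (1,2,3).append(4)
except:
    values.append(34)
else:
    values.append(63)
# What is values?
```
[23, 34]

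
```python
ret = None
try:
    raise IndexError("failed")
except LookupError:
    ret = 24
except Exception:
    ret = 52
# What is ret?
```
24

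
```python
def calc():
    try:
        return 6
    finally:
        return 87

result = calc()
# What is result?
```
87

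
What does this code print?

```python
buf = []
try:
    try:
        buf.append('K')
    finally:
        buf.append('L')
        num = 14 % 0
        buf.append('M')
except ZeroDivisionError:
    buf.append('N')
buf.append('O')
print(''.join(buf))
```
KLNO

Exception in inner finally caught by outer except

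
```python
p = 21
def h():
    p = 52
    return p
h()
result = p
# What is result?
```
21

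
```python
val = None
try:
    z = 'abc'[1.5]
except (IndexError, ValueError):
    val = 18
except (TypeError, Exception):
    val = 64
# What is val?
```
64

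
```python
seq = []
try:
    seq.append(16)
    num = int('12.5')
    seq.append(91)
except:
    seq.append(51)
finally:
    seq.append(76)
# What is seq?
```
[16, 51, 76]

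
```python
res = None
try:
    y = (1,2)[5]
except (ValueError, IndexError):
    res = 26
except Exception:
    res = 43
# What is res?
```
26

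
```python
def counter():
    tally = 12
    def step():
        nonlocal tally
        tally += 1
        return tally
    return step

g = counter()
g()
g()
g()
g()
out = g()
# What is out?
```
17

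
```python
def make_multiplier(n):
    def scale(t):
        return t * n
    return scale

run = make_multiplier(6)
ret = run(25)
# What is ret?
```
150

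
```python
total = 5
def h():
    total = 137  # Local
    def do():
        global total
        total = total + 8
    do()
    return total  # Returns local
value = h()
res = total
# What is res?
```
13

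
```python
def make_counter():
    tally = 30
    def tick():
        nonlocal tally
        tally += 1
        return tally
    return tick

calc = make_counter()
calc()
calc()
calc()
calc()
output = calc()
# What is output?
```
35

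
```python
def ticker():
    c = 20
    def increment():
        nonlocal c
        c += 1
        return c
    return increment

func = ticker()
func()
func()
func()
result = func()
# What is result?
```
24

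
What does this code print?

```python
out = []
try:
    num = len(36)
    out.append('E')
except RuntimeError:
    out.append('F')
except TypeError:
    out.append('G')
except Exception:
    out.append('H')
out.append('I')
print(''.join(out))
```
GI

TypeError matches before generic Exception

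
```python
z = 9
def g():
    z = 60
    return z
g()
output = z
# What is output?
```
9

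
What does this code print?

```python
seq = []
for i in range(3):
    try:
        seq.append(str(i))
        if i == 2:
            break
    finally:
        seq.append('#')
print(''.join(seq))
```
0#1#2#

finally runs even when breaking out of loop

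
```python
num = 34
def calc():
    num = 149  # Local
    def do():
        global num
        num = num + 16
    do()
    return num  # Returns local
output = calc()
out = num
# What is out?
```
50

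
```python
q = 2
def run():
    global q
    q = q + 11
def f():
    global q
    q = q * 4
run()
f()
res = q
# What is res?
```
52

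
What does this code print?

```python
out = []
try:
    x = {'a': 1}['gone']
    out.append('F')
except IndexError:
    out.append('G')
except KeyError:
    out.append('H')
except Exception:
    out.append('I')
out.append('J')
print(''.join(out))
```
HJ

KeyError matches before generic Exception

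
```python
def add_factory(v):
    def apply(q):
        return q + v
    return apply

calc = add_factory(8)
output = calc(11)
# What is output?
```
19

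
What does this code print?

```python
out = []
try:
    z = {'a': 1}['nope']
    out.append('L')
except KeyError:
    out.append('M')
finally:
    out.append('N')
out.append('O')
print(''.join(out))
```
MNO

finally always runs, even after exception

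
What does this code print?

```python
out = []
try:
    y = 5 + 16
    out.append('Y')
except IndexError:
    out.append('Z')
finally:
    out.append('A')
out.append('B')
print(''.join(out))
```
YAB

finally runs after normal execution too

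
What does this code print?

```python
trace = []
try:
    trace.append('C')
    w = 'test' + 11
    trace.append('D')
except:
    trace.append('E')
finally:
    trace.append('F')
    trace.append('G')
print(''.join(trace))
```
CEFG

Code before exception runs, then except, then all of finally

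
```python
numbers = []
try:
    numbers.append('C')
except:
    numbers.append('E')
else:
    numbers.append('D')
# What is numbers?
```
['C', 'D']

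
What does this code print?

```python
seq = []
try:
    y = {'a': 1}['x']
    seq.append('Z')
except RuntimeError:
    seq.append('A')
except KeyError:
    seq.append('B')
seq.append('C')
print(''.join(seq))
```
BC

KeyError is caught by its specific handler, not RuntimeError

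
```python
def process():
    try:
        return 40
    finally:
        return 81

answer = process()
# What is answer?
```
81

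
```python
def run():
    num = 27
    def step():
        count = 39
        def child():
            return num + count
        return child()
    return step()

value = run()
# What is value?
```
66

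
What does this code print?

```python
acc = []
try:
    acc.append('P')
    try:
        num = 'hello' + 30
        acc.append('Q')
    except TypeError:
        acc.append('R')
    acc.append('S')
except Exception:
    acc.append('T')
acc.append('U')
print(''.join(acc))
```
PRSU

Inner exception caught by inner handler, outer continues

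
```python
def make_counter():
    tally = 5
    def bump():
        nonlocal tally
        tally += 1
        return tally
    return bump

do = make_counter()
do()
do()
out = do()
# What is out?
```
8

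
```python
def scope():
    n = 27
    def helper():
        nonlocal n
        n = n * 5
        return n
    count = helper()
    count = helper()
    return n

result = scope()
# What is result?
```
675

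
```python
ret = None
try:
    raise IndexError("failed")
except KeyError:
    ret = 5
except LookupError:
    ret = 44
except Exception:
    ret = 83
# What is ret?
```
44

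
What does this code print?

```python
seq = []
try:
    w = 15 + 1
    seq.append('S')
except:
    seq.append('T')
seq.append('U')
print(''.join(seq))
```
SU

No exception, try block completes normally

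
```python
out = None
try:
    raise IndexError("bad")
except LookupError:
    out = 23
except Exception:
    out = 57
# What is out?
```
23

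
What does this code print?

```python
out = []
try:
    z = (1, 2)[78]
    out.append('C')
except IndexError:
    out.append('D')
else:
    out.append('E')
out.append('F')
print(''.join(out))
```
DF

else block skipped when exception is caught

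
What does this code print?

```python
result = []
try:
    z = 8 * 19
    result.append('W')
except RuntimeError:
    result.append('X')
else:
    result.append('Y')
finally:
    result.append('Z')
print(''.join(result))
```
WYZ

else runs before finally when no exception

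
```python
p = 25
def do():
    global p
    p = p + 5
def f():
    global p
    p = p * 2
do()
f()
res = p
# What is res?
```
60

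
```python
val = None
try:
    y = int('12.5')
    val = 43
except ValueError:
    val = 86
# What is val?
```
86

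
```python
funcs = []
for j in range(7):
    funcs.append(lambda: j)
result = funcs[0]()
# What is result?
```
6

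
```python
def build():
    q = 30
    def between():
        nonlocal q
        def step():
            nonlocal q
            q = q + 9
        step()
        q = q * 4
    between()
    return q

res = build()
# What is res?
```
156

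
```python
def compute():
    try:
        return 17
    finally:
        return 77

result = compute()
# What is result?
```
77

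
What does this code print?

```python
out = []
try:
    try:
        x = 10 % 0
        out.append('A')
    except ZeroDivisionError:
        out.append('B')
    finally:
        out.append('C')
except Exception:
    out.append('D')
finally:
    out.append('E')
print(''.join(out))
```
BCE

Both finally blocks run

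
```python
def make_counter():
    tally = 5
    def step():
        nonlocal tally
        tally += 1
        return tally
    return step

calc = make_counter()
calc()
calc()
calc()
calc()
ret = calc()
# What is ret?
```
10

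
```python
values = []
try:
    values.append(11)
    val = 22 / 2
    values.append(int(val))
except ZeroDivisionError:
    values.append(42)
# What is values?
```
[11, 11]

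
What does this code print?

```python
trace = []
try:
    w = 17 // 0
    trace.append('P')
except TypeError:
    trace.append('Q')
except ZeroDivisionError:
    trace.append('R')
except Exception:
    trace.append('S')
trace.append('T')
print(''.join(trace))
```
RT

ZeroDivisionError matches before generic Exception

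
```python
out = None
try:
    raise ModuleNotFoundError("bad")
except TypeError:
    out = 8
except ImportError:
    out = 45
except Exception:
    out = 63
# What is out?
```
45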